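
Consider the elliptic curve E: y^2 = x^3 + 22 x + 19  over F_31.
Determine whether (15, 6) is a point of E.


Check whether y^2 = x^3 + 22 x + 19 (mod 31) for (x, y) = (15, 6).
LHS: y^2 = 6^2 mod 31 = 5
RHS: x^3 + 22 x + 19 = 15^3 + 22*15 + 19 mod 31 = 4
LHS != RHS

No, not on the curve


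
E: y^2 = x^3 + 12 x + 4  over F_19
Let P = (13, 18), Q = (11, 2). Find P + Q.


P != Q, so use the chord formula.
s = (y2 - y1) / (x2 - x1) = (3) / (17) mod 19 = 8
x3 = s^2 - x1 - x2 mod 19 = 8^2 - 13 - 11 = 2
y3 = s (x1 - x3) - y1 mod 19 = 8 * (13 - 2) - 18 = 13

P + Q = (2, 13)


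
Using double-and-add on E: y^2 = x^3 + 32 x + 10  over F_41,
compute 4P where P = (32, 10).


k = 4 = 100_2 (binary, LSB first: 001)
Double-and-add from P = (32, 10):
  bit 0 = 0: acc unchanged = O
  bit 1 = 0: acc unchanged = O
  bit 2 = 1: acc = O + (0, 25) = (0, 25)

4P = (0, 25)


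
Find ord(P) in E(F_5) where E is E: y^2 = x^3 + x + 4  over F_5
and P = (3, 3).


Compute successive multiples of P until we hit O:
  1P = (3, 3)
  2P = (3, 2)
  3P = O

ord(P) = 3


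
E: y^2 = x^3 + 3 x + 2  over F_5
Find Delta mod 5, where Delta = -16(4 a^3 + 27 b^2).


4 a^3 + 27 b^2 = 4*3^3 + 27*2^2 = 108 + 108 = 216
Delta = -16 * (216) = -3456
Delta mod 5 = 4

Delta = 4 (mod 5)


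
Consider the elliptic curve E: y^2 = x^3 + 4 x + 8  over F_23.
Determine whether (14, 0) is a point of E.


Check whether y^2 = x^3 + 4 x + 8 (mod 23) for (x, y) = (14, 0).
LHS: y^2 = 0^2 mod 23 = 0
RHS: x^3 + 4 x + 8 = 14^3 + 4*14 + 8 mod 23 = 2
LHS != RHS

No, not on the curve


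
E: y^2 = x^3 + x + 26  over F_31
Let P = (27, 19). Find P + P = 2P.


Doubling: s = (3 x1^2 + a) / (2 y1)
s = (3*27^2 + 1) / (2*19) mod 31 = 7
x3 = s^2 - 2 x1 mod 31 = 7^2 - 2*27 = 26
y3 = s (x1 - x3) - y1 mod 31 = 7 * (27 - 26) - 19 = 19

2P = (26, 19)


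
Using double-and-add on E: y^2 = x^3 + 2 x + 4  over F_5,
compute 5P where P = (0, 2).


k = 5 = 101_2 (binary, LSB first: 101)
Double-and-add from P = (0, 2):
  bit 0 = 1: acc = O + (0, 2) = (0, 2)
  bit 1 = 0: acc unchanged = (0, 2)
  bit 2 = 1: acc = (0, 2) + (2, 4) = (4, 4)

5P = (4, 4)


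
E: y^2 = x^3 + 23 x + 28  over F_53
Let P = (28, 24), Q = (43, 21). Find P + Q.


P != Q, so use the chord formula.
s = (y2 - y1) / (x2 - x1) = (50) / (15) mod 53 = 21
x3 = s^2 - x1 - x2 mod 53 = 21^2 - 28 - 43 = 52
y3 = s (x1 - x3) - y1 mod 53 = 21 * (28 - 52) - 24 = 2

P + Q = (52, 2)


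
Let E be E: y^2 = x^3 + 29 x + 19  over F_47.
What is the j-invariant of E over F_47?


Delta = -16(4 a^3 + 27 b^2) mod 47 = 15
-1728 * (4 a)^3 = -1728 * (4*29)^3 mod 47 = 4
j = 4 * 15^(-1) mod 47 = 41

j = 41 (mod 47)


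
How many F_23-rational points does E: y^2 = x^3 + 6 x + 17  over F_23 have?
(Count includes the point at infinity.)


For each x in F_23, count y with y^2 = x^3 + 6 x + 17 mod 23:
  x = 1: RHS = 1, y in [1, 22]  -> 2 point(s)
  x = 3: RHS = 16, y in [4, 19]  -> 2 point(s)
  x = 4: RHS = 13, y in [6, 17]  -> 2 point(s)
  x = 6: RHS = 16, y in [4, 19]  -> 2 point(s)
  x = 8: RHS = 2, y in [5, 18]  -> 2 point(s)
  x = 9: RHS = 18, y in [8, 15]  -> 2 point(s)
  x = 12: RHS = 0, y in [0]  -> 1 point(s)
  x = 14: RHS = 16, y in [4, 19]  -> 2 point(s)
  x = 15: RHS = 9, y in [3, 20]  -> 2 point(s)
  x = 16: RHS = 0, y in [0]  -> 1 point(s)
  x = 17: RHS = 18, y in [8, 15]  -> 2 point(s)
  x = 18: RHS = 0, y in [0]  -> 1 point(s)
  x = 20: RHS = 18, y in [8, 15]  -> 2 point(s)
Affine points: 23. Add the point at infinity: total = 24.

#E(F_23) = 24


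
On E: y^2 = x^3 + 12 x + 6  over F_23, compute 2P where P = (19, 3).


Doubling: s = (3 x1^2 + a) / (2 y1)
s = (3*19^2 + 12) / (2*3) mod 23 = 10
x3 = s^2 - 2 x1 mod 23 = 10^2 - 2*19 = 16
y3 = s (x1 - x3) - y1 mod 23 = 10 * (19 - 16) - 3 = 4

2P = (16, 4)


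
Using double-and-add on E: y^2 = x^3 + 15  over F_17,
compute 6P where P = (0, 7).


k = 6 = 110_2 (binary, LSB first: 011)
Double-and-add from P = (0, 7):
  bit 0 = 0: acc unchanged = O
  bit 1 = 1: acc = O + (0, 10) = (0, 10)
  bit 2 = 1: acc = (0, 10) + (0, 7) = O

6P = O


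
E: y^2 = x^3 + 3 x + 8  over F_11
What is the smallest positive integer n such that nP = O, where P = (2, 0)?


Compute successive multiples of P until we hit O:
  1P = (2, 0)
  2P = O

ord(P) = 2


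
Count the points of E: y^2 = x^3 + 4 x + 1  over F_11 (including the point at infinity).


For each x in F_11, count y with y^2 = x^3 + 4 x + 1 mod 11:
  x = 0: RHS = 1, y in [1, 10]  -> 2 point(s)
  x = 4: RHS = 4, y in [2, 9]  -> 2 point(s)
  x = 5: RHS = 3, y in [5, 6]  -> 2 point(s)
  x = 7: RHS = 9, y in [3, 8]  -> 2 point(s)
Affine points: 8. Add the point at infinity: total = 9.

#E(F_11) = 9


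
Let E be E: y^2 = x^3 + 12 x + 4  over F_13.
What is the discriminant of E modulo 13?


4 a^3 + 27 b^2 = 4*12^3 + 27*4^2 = 6912 + 432 = 7344
Delta = -16 * (7344) = -117504
Delta mod 13 = 3

Delta = 3 (mod 13)


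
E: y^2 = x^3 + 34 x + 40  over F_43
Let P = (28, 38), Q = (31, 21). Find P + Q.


P != Q, so use the chord formula.
s = (y2 - y1) / (x2 - x1) = (26) / (3) mod 43 = 23
x3 = s^2 - x1 - x2 mod 43 = 23^2 - 28 - 31 = 40
y3 = s (x1 - x3) - y1 mod 43 = 23 * (28 - 40) - 38 = 30

P + Q = (40, 30)


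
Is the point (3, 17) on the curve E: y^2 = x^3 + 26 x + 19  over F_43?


Check whether y^2 = x^3 + 26 x + 19 (mod 43) for (x, y) = (3, 17).
LHS: y^2 = 17^2 mod 43 = 31
RHS: x^3 + 26 x + 19 = 3^3 + 26*3 + 19 mod 43 = 38
LHS != RHS

No, not on the curve


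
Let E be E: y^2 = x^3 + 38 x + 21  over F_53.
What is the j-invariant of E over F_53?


Delta = -16(4 a^3 + 27 b^2) mod 53 = 48
-1728 * (4 a)^3 = -1728 * (4*38)^3 mod 53 = 5
j = 5 * 48^(-1) mod 53 = 52

j = 52 (mod 53)


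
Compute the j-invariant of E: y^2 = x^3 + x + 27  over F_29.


Delta = -16(4 a^3 + 27 b^2) mod 29 = 6
-1728 * (4 a)^3 = -1728 * (4*1)^3 mod 29 = 14
j = 14 * 6^(-1) mod 29 = 12

j = 12 (mod 29)


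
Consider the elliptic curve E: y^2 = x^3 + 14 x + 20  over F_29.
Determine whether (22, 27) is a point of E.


Check whether y^2 = x^3 + 14 x + 20 (mod 29) for (x, y) = (22, 27).
LHS: y^2 = 27^2 mod 29 = 4
RHS: x^3 + 14 x + 20 = 22^3 + 14*22 + 20 mod 29 = 14
LHS != RHS

No, not on the curve


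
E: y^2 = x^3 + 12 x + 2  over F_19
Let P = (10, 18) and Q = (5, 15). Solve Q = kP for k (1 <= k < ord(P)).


Enumerate multiples of P until we hit Q = (5, 15):
  1P = (10, 18)
  2P = (15, 2)
  3P = (5, 4)
  4P = (5, 15)
Match found at i = 4.

k = 4


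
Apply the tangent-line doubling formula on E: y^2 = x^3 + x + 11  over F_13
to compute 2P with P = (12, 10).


Doubling: s = (3 x1^2 + a) / (2 y1)
s = (3*12^2 + 1) / (2*10) mod 13 = 8
x3 = s^2 - 2 x1 mod 13 = 8^2 - 2*12 = 1
y3 = s (x1 - x3) - y1 mod 13 = 8 * (12 - 1) - 10 = 0

2P = (1, 0)


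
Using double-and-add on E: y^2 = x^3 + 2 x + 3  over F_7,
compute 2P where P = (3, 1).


k = 2 = 10_2 (binary, LSB first: 01)
Double-and-add from P = (3, 1):
  bit 0 = 0: acc unchanged = O
  bit 1 = 1: acc = O + (3, 6) = (3, 6)

2P = (3, 6)


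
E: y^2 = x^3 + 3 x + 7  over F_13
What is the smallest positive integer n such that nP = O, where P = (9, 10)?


Compute successive multiples of P until we hit O:
  1P = (9, 10)
  2P = (12, 9)
  3P = (8, 7)
  4P = (5, 2)
  5P = (3, 2)
  6P = (10, 6)
  7P = (10, 7)
  8P = (3, 11)
  ... (continuing to 13P)
  13P = O

ord(P) = 13


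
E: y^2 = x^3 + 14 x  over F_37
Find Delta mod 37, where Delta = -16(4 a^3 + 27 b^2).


4 a^3 + 27 b^2 = 4*14^3 + 27*0^2 = 10976 + 0 = 10976
Delta = -16 * (10976) = -175616
Delta mod 37 = 23

Delta = 23 (mod 37)


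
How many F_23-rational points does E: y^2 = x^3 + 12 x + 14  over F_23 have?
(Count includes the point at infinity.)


For each x in F_23, count y with y^2 = x^3 + 12 x + 14 mod 23:
  x = 1: RHS = 4, y in [2, 21]  -> 2 point(s)
  x = 2: RHS = 0, y in [0]  -> 1 point(s)
  x = 3: RHS = 8, y in [10, 13]  -> 2 point(s)
  x = 6: RHS = 3, y in [7, 16]  -> 2 point(s)
  x = 7: RHS = 4, y in [2, 21]  -> 2 point(s)
  x = 8: RHS = 1, y in [1, 22]  -> 2 point(s)
  x = 9: RHS = 0, y in [0]  -> 1 point(s)
  x = 12: RHS = 0, y in [0]  -> 1 point(s)
  x = 15: RHS = 4, y in [2, 21]  -> 2 point(s)
  x = 16: RHS = 1, y in [1, 22]  -> 2 point(s)
  x = 17: RHS = 2, y in [5, 18]  -> 2 point(s)
  x = 18: RHS = 13, y in [6, 17]  -> 2 point(s)
  x = 22: RHS = 1, y in [1, 22]  -> 2 point(s)
Affine points: 23. Add the point at infinity: total = 24.

#E(F_23) = 24


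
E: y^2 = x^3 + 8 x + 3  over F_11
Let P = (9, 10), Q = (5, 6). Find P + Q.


P != Q, so use the chord formula.
s = (y2 - y1) / (x2 - x1) = (7) / (7) mod 11 = 1
x3 = s^2 - x1 - x2 mod 11 = 1^2 - 9 - 5 = 9
y3 = s (x1 - x3) - y1 mod 11 = 1 * (9 - 9) - 10 = 1

P + Q = (9, 1)


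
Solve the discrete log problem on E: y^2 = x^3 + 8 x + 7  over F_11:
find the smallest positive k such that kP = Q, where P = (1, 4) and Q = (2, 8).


Enumerate multiples of P until we hit Q = (2, 8):
  1P = (1, 4)
  2P = (9, 7)
  3P = (2, 8)
Match found at i = 3.

k = 3


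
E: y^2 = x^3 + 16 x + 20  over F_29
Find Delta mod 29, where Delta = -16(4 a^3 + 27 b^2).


4 a^3 + 27 b^2 = 4*16^3 + 27*20^2 = 16384 + 10800 = 27184
Delta = -16 * (27184) = -434944
Delta mod 29 = 27

Delta = 27 (mod 29)


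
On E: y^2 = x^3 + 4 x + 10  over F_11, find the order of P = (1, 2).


Compute successive multiples of P until we hit O:
  1P = (1, 2)
  2P = (10, 7)
  3P = (9, 7)
  4P = (5, 1)
  5P = (3, 4)
  6P = (8, 2)
  7P = (2, 9)
  8P = (2, 2)
  ... (continuing to 15P)
  15P = O

ord(P) = 15


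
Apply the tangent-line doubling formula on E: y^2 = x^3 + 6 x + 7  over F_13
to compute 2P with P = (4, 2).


Doubling: s = (3 x1^2 + a) / (2 y1)
s = (3*4^2 + 6) / (2*2) mod 13 = 7
x3 = s^2 - 2 x1 mod 13 = 7^2 - 2*4 = 2
y3 = s (x1 - x3) - y1 mod 13 = 7 * (4 - 2) - 2 = 12

2P = (2, 12)


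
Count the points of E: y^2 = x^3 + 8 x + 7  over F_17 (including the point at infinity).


For each x in F_17, count y with y^2 = x^3 + 8 x + 7 mod 17:
  x = 1: RHS = 16, y in [4, 13]  -> 2 point(s)
  x = 4: RHS = 1, y in [1, 16]  -> 2 point(s)
  x = 5: RHS = 2, y in [6, 11]  -> 2 point(s)
  x = 6: RHS = 16, y in [4, 13]  -> 2 point(s)
  x = 7: RHS = 15, y in [7, 10]  -> 2 point(s)
  x = 9: RHS = 9, y in [3, 14]  -> 2 point(s)
  x = 10: RHS = 16, y in [4, 13]  -> 2 point(s)
  x = 11: RHS = 15, y in [7, 10]  -> 2 point(s)
  x = 13: RHS = 13, y in [8, 9]  -> 2 point(s)
  x = 15: RHS = 0, y in [0]  -> 1 point(s)
  x = 16: RHS = 15, y in [7, 10]  -> 2 point(s)
Affine points: 21. Add the point at infinity: total = 22.

#E(F_17) = 22


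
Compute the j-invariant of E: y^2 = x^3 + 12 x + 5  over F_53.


Delta = -16(4 a^3 + 27 b^2) mod 53 = 31
-1728 * (4 a)^3 = -1728 * (4*12)^3 mod 53 = 25
j = 25 * 31^(-1) mod 53 = 35

j = 35 (mod 53)


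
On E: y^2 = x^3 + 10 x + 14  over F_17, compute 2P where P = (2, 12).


k = 2 = 10_2 (binary, LSB first: 01)
Double-and-add from P = (2, 12):
  bit 0 = 0: acc unchanged = O
  bit 1 = 1: acc = O + (9, 0) = (9, 0)

2P = (9, 0)


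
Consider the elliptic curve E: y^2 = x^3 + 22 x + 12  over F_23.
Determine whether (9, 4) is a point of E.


Check whether y^2 = x^3 + 22 x + 12 (mod 23) for (x, y) = (9, 4).
LHS: y^2 = 4^2 mod 23 = 16
RHS: x^3 + 22 x + 12 = 9^3 + 22*9 + 12 mod 23 = 19
LHS != RHS

No, not on the curve


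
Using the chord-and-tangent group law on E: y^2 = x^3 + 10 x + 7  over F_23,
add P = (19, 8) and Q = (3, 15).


P != Q, so use the chord formula.
s = (y2 - y1) / (x2 - x1) = (7) / (7) mod 23 = 1
x3 = s^2 - x1 - x2 mod 23 = 1^2 - 19 - 3 = 2
y3 = s (x1 - x3) - y1 mod 23 = 1 * (19 - 2) - 8 = 9

P + Q = (2, 9)


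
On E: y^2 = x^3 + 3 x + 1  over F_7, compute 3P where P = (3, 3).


k = 3 = 11_2 (binary, LSB first: 11)
Double-and-add from P = (3, 3):
  bit 0 = 1: acc = O + (3, 3) = (3, 3)
  bit 1 = 1: acc = (3, 3) + (5, 1) = (0, 1)

3P = (0, 1)


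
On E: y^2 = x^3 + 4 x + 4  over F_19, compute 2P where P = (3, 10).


Doubling: s = (3 x1^2 + a) / (2 y1)
s = (3*3^2 + 4) / (2*10) mod 19 = 12
x3 = s^2 - 2 x1 mod 19 = 12^2 - 2*3 = 5
y3 = s (x1 - x3) - y1 mod 19 = 12 * (3 - 5) - 10 = 4

2P = (5, 4)


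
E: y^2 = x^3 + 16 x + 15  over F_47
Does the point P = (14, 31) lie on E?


Check whether y^2 = x^3 + 16 x + 15 (mod 47) for (x, y) = (14, 31).
LHS: y^2 = 31^2 mod 47 = 21
RHS: x^3 + 16 x + 15 = 14^3 + 16*14 + 15 mod 47 = 22
LHS != RHS

No, not on the curve


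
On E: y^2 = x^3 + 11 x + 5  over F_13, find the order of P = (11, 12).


Compute successive multiples of P until we hit O:
  1P = (11, 12)
  2P = (3, 0)
  3P = (11, 1)
  4P = O

ord(P) = 4


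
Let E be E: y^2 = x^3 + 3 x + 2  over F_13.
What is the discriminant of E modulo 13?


4 a^3 + 27 b^2 = 4*3^3 + 27*2^2 = 108 + 108 = 216
Delta = -16 * (216) = -3456
Delta mod 13 = 2

Delta = 2 (mod 13)


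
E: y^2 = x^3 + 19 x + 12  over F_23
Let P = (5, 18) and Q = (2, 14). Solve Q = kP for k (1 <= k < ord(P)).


Enumerate multiples of P until we hit Q = (2, 14):
  1P = (5, 18)
  2P = (2, 9)
  3P = (2, 14)
Match found at i = 3.

k = 3


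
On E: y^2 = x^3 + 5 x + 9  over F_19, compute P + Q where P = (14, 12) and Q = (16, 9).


P != Q, so use the chord formula.
s = (y2 - y1) / (x2 - x1) = (16) / (2) mod 19 = 8
x3 = s^2 - x1 - x2 mod 19 = 8^2 - 14 - 16 = 15
y3 = s (x1 - x3) - y1 mod 19 = 8 * (14 - 15) - 12 = 18

P + Q = (15, 18)


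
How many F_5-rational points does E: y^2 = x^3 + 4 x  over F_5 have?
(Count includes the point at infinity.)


For each x in F_5, count y with y^2 = x^3 + 4 x + 0 mod 5:
  x = 0: RHS = 0, y in [0]  -> 1 point(s)
  x = 1: RHS = 0, y in [0]  -> 1 point(s)
  x = 2: RHS = 1, y in [1, 4]  -> 2 point(s)
  x = 3: RHS = 4, y in [2, 3]  -> 2 point(s)
  x = 4: RHS = 0, y in [0]  -> 1 point(s)
Affine points: 7. Add the point at infinity: total = 8.

#E(F_5) = 8


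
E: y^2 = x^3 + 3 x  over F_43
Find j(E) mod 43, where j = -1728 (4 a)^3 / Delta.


Delta = -16(4 a^3 + 27 b^2) mod 43 = 35
-1728 * (4 a)^3 = -1728 * (4*3)^3 mod 43 = 22
j = 22 * 35^(-1) mod 43 = 8

j = 8 (mod 43)


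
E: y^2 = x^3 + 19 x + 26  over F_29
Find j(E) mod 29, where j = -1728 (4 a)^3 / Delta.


Delta = -16(4 a^3 + 27 b^2) mod 29 = 24
-1728 * (4 a)^3 = -1728 * (4*19)^3 mod 29 = 7
j = 7 * 24^(-1) mod 29 = 16

j = 16 (mod 29)


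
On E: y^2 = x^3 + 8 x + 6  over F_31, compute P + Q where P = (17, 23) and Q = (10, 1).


P != Q, so use the chord formula.
s = (y2 - y1) / (x2 - x1) = (9) / (24) mod 31 = 12
x3 = s^2 - x1 - x2 mod 31 = 12^2 - 17 - 10 = 24
y3 = s (x1 - x3) - y1 mod 31 = 12 * (17 - 24) - 23 = 17

P + Q = (24, 17)


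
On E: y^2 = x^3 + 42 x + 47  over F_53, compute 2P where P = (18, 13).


Doubling: s = (3 x1^2 + a) / (2 y1)
s = (3*18^2 + 42) / (2*13) mod 53 = 39
x3 = s^2 - 2 x1 mod 53 = 39^2 - 2*18 = 1
y3 = s (x1 - x3) - y1 mod 53 = 39 * (18 - 1) - 13 = 14

2P = (1, 14)


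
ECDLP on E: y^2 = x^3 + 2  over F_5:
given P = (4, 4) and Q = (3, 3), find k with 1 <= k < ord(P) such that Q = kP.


Enumerate multiples of P until we hit Q = (3, 3):
  1P = (4, 4)
  2P = (3, 2)
  3P = (2, 0)
  4P = (3, 3)
Match found at i = 4.

k = 4


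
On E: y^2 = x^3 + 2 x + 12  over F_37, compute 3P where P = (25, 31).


k = 3 = 11_2 (binary, LSB first: 11)
Double-and-add from P = (25, 31):
  bit 0 = 1: acc = O + (25, 31) = (25, 31)
  bit 1 = 1: acc = (25, 31) + (36, 3) = (10, 25)

3P = (10, 25)


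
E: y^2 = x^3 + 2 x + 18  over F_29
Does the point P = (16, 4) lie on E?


Check whether y^2 = x^3 + 2 x + 18 (mod 29) for (x, y) = (16, 4).
LHS: y^2 = 4^2 mod 29 = 16
RHS: x^3 + 2 x + 18 = 16^3 + 2*16 + 18 mod 29 = 28
LHS != RHS

No, not on the curve


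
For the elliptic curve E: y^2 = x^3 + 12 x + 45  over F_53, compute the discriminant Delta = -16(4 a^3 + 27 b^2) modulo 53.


4 a^3 + 27 b^2 = 4*12^3 + 27*45^2 = 6912 + 54675 = 61587
Delta = -16 * (61587) = -985392
Delta mod 53 = 37

Delta = 37 (mod 53)


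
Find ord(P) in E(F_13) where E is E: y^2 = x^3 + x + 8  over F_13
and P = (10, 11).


Compute successive multiples of P until we hit O:
  1P = (10, 11)
  2P = (3, 5)
  3P = (1, 6)
  4P = (6, 10)
  5P = (6, 3)
  6P = (1, 7)
  7P = (3, 8)
  8P = (10, 2)
  ... (continuing to 9P)
  9P = O

ord(P) = 9


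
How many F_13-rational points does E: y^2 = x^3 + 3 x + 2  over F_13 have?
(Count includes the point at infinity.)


For each x in F_13, count y with y^2 = x^3 + 3 x + 2 mod 13:
  x = 2: RHS = 3, y in [4, 9]  -> 2 point(s)
  x = 3: RHS = 12, y in [5, 8]  -> 2 point(s)
  x = 4: RHS = 0, y in [0]  -> 1 point(s)
  x = 5: RHS = 12, y in [5, 8]  -> 2 point(s)
  x = 9: RHS = 4, y in [2, 11]  -> 2 point(s)
  x = 11: RHS = 1, y in [1, 12]  -> 2 point(s)
Affine points: 11. Add the point at infinity: total = 12.

#E(F_13) = 12


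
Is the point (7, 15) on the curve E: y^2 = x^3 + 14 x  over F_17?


Check whether y^2 = x^3 + 14 x + 0 (mod 17) for (x, y) = (7, 15).
LHS: y^2 = 15^2 mod 17 = 4
RHS: x^3 + 14 x + 0 = 7^3 + 14*7 + 0 mod 17 = 16
LHS != RHS

No, not on the curve


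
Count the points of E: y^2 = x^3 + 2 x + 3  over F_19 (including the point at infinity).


For each x in F_19, count y with y^2 = x^3 + 2 x + 3 mod 19:
  x = 1: RHS = 6, y in [5, 14]  -> 2 point(s)
  x = 3: RHS = 17, y in [6, 13]  -> 2 point(s)
  x = 5: RHS = 5, y in [9, 10]  -> 2 point(s)
  x = 9: RHS = 9, y in [3, 16]  -> 2 point(s)
  x = 10: RHS = 16, y in [4, 15]  -> 2 point(s)
  x = 11: RHS = 7, y in [8, 11]  -> 2 point(s)
  x = 12: RHS = 7, y in [8, 11]  -> 2 point(s)
  x = 14: RHS = 1, y in [1, 18]  -> 2 point(s)
  x = 15: RHS = 7, y in [8, 11]  -> 2 point(s)
  x = 18: RHS = 0, y in [0]  -> 1 point(s)
Affine points: 19. Add the point at infinity: total = 20.

#E(F_19) = 20


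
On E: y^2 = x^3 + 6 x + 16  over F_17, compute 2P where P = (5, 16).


Doubling: s = (3 x1^2 + a) / (2 y1)
s = (3*5^2 + 6) / (2*16) mod 17 = 2
x3 = s^2 - 2 x1 mod 17 = 2^2 - 2*5 = 11
y3 = s (x1 - x3) - y1 mod 17 = 2 * (5 - 11) - 16 = 6

2P = (11, 6)


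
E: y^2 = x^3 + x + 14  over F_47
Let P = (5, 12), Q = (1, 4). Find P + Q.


P != Q, so use the chord formula.
s = (y2 - y1) / (x2 - x1) = (39) / (43) mod 47 = 2
x3 = s^2 - x1 - x2 mod 47 = 2^2 - 5 - 1 = 45
y3 = s (x1 - x3) - y1 mod 47 = 2 * (5 - 45) - 12 = 2

P + Q = (45, 2)


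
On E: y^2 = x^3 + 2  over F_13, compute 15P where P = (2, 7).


k = 15 = 1111_2 (binary, LSB first: 1111)
Double-and-add from P = (2, 7):
  bit 0 = 1: acc = O + (2, 7) = (2, 7)
  bit 1 = 1: acc = (2, 7) + (10, 1) = (4, 1)
  bit 2 = 1: acc = (4, 1) + (3, 9) = (5, 7)
  bit 3 = 1: acc = (5, 7) + (6, 6) = (3, 4)

15P = (3, 4)


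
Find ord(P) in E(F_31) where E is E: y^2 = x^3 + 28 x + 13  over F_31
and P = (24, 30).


Compute successive multiples of P until we hit O:
  1P = (24, 30)
  2P = (21, 2)
  3P = (18, 26)
  4P = (17, 16)
  5P = (25, 30)
  6P = (13, 1)
  7P = (3, 0)
  8P = (13, 30)
  ... (continuing to 14P)
  14P = O

ord(P) = 14


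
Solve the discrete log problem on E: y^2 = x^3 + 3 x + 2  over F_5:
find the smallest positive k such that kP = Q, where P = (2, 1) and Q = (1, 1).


Enumerate multiples of P until we hit Q = (1, 1):
  1P = (2, 1)
  2P = (1, 4)
  3P = (1, 1)
Match found at i = 3.

k = 3


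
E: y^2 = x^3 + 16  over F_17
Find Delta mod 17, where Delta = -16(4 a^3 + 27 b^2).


4 a^3 + 27 b^2 = 4*0^3 + 27*16^2 = 0 + 6912 = 6912
Delta = -16 * (6912) = -110592
Delta mod 17 = 10

Delta = 10 (mod 17)


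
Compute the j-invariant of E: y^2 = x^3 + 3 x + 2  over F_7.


Delta = -16(4 a^3 + 27 b^2) mod 7 = 2
-1728 * (4 a)^3 = -1728 * (4*3)^3 mod 7 = 6
j = 6 * 2^(-1) mod 7 = 3

j = 3 (mod 7)


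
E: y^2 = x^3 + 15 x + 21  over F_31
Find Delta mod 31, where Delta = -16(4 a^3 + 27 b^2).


4 a^3 + 27 b^2 = 4*15^3 + 27*21^2 = 13500 + 11907 = 25407
Delta = -16 * (25407) = -406512
Delta mod 31 = 22

Delta = 22 (mod 31)


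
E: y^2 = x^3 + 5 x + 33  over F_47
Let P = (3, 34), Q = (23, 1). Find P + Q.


P != Q, so use the chord formula.
s = (y2 - y1) / (x2 - x1) = (14) / (20) mod 47 = 43
x3 = s^2 - x1 - x2 mod 47 = 43^2 - 3 - 23 = 37
y3 = s (x1 - x3) - y1 mod 47 = 43 * (3 - 37) - 34 = 8

P + Q = (37, 8)


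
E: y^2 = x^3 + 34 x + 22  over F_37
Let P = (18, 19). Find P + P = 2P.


Doubling: s = (3 x1^2 + a) / (2 y1)
s = (3*18^2 + 34) / (2*19) mod 37 = 7
x3 = s^2 - 2 x1 mod 37 = 7^2 - 2*18 = 13
y3 = s (x1 - x3) - y1 mod 37 = 7 * (18 - 13) - 19 = 16

2P = (13, 16)


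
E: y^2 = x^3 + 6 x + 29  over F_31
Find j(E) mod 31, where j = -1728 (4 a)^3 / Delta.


Delta = -16(4 a^3 + 27 b^2) mod 31 = 10
-1728 * (4 a)^3 = -1728 * (4*6)^3 mod 31 = 15
j = 15 * 10^(-1) mod 31 = 17

j = 17 (mod 31)


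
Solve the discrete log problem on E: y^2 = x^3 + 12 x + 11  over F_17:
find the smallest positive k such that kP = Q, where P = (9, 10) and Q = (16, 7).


Enumerate multiples of P until we hit Q = (16, 7):
  1P = (9, 10)
  2P = (16, 7)
Match found at i = 2.

k = 2


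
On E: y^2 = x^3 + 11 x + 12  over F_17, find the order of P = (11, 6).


Compute successive multiples of P until we hit O:
  1P = (11, 6)
  2P = (12, 11)
  3P = (2, 5)
  4P = (8, 0)
  5P = (2, 12)
  6P = (12, 6)
  7P = (11, 11)
  8P = O

ord(P) = 8


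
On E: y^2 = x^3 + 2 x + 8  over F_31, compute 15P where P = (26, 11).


k = 15 = 1111_2 (binary, LSB first: 1111)
Double-and-add from P = (26, 11):
  bit 0 = 1: acc = O + (26, 11) = (26, 11)
  bit 1 = 1: acc = (26, 11) + (30, 6) = (25, 11)
  bit 2 = 1: acc = (25, 11) + (11, 20) = (0, 15)
  bit 3 = 1: acc = (0, 15) + (23, 10) = (5, 9)

15P = (5, 9)


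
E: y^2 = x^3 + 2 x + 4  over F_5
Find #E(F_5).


For each x in F_5, count y with y^2 = x^3 + 2 x + 4 mod 5:
  x = 0: RHS = 4, y in [2, 3]  -> 2 point(s)
  x = 2: RHS = 1, y in [1, 4]  -> 2 point(s)
  x = 4: RHS = 1, y in [1, 4]  -> 2 point(s)
Affine points: 6. Add the point at infinity: total = 7.

#E(F_5) = 7


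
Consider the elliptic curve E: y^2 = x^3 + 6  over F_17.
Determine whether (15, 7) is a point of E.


Check whether y^2 = x^3 + 0 x + 6 (mod 17) for (x, y) = (15, 7).
LHS: y^2 = 7^2 mod 17 = 15
RHS: x^3 + 0 x + 6 = 15^3 + 0*15 + 6 mod 17 = 15
LHS = RHS

Yes, on the curve


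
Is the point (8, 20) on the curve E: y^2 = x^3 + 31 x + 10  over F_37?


Check whether y^2 = x^3 + 31 x + 10 (mod 37) for (x, y) = (8, 20).
LHS: y^2 = 20^2 mod 37 = 30
RHS: x^3 + 31 x + 10 = 8^3 + 31*8 + 10 mod 37 = 30
LHS = RHS

Yes, on the curve


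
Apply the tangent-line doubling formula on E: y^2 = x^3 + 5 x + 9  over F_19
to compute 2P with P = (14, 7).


Doubling: s = (3 x1^2 + a) / (2 y1)
s = (3*14^2 + 5) / (2*7) mod 19 = 3
x3 = s^2 - 2 x1 mod 19 = 3^2 - 2*14 = 0
y3 = s (x1 - x3) - y1 mod 19 = 3 * (14 - 0) - 7 = 16

2P = (0, 16)


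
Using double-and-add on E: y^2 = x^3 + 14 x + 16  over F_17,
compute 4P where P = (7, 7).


k = 4 = 100_2 (binary, LSB first: 001)
Double-and-add from P = (7, 7):
  bit 0 = 0: acc unchanged = O
  bit 1 = 0: acc unchanged = O
  bit 2 = 1: acc = O + (2, 1) = (2, 1)

4P = (2, 1)


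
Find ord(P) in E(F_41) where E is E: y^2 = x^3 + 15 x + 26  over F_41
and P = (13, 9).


Compute successive multiples of P until we hit O:
  1P = (13, 9)
  2P = (36, 21)
  3P = (38, 35)
  4P = (33, 3)
  5P = (16, 37)
  6P = (8, 24)
  7P = (29, 39)
  8P = (7, 33)
  ... (continuing to 47P)
  47P = O

ord(P) = 47


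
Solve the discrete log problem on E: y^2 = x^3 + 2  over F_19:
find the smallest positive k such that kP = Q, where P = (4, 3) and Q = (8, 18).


Enumerate multiples of P until we hit Q = (8, 18):
  1P = (4, 3)
  2P = (18, 18)
  3P = (6, 3)
  4P = (9, 16)
  5P = (12, 18)
  6P = (8, 18)
Match found at i = 6.

k = 6


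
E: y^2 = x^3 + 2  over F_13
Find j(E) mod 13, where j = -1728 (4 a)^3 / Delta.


Delta = -16(4 a^3 + 27 b^2) mod 13 = 1
-1728 * (4 a)^3 = -1728 * (4*0)^3 mod 13 = 0
j = 0 * 1^(-1) mod 13 = 0

j = 0 (mod 13)


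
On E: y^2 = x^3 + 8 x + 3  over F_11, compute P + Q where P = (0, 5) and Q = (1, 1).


P != Q, so use the chord formula.
s = (y2 - y1) / (x2 - x1) = (7) / (1) mod 11 = 7
x3 = s^2 - x1 - x2 mod 11 = 7^2 - 0 - 1 = 4
y3 = s (x1 - x3) - y1 mod 11 = 7 * (0 - 4) - 5 = 0

P + Q = (4, 0)


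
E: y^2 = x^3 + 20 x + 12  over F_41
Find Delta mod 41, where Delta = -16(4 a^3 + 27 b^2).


4 a^3 + 27 b^2 = 4*20^3 + 27*12^2 = 32000 + 3888 = 35888
Delta = -16 * (35888) = -574208
Delta mod 41 = 38

Delta = 38 (mod 41)


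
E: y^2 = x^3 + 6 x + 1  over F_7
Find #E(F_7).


For each x in F_7, count y with y^2 = x^3 + 6 x + 1 mod 7:
  x = 0: RHS = 1, y in [1, 6]  -> 2 point(s)
  x = 1: RHS = 1, y in [1, 6]  -> 2 point(s)
  x = 2: RHS = 0, y in [0]  -> 1 point(s)
  x = 3: RHS = 4, y in [2, 5]  -> 2 point(s)
  x = 5: RHS = 2, y in [3, 4]  -> 2 point(s)
  x = 6: RHS = 1, y in [1, 6]  -> 2 point(s)
Affine points: 11. Add the point at infinity: total = 12.

#E(F_7) = 12


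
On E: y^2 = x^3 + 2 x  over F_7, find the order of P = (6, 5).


Compute successive multiples of P until we hit O:
  1P = (6, 5)
  2P = (4, 3)
  3P = (5, 3)
  4P = (0, 0)
  5P = (5, 4)
  6P = (4, 4)
  7P = (6, 2)
  8P = O

ord(P) = 8


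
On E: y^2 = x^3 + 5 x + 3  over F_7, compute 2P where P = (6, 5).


Doubling: s = (3 x1^2 + a) / (2 y1)
s = (3*6^2 + 5) / (2*5) mod 7 = 5
x3 = s^2 - 2 x1 mod 7 = 5^2 - 2*6 = 6
y3 = s (x1 - x3) - y1 mod 7 = 5 * (6 - 6) - 5 = 2

2P = (6, 2)


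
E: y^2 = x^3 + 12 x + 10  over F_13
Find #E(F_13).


For each x in F_13, count y with y^2 = x^3 + 12 x + 10 mod 13:
  x = 0: RHS = 10, y in [6, 7]  -> 2 point(s)
  x = 1: RHS = 10, y in [6, 7]  -> 2 point(s)
  x = 2: RHS = 3, y in [4, 9]  -> 2 point(s)
  x = 5: RHS = 0, y in [0]  -> 1 point(s)
  x = 6: RHS = 12, y in [5, 8]  -> 2 point(s)
  x = 10: RHS = 12, y in [5, 8]  -> 2 point(s)
  x = 11: RHS = 4, y in [2, 11]  -> 2 point(s)
  x = 12: RHS = 10, y in [6, 7]  -> 2 point(s)
Affine points: 15. Add the point at infinity: total = 16.

#E(F_13) = 16


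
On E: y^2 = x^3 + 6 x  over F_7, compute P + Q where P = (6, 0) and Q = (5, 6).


P != Q, so use the chord formula.
s = (y2 - y1) / (x2 - x1) = (6) / (6) mod 7 = 1
x3 = s^2 - x1 - x2 mod 7 = 1^2 - 6 - 5 = 4
y3 = s (x1 - x3) - y1 mod 7 = 1 * (6 - 4) - 0 = 2

P + Q = (4, 2)


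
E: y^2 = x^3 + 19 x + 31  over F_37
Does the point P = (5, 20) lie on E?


Check whether y^2 = x^3 + 19 x + 31 (mod 37) for (x, y) = (5, 20).
LHS: y^2 = 20^2 mod 37 = 30
RHS: x^3 + 19 x + 31 = 5^3 + 19*5 + 31 mod 37 = 29
LHS != RHS

No, not on the curve


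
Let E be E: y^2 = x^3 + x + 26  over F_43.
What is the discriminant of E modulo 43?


4 a^3 + 27 b^2 = 4*1^3 + 27*26^2 = 4 + 18252 = 18256
Delta = -16 * (18256) = -292096
Delta mod 43 = 3

Delta = 3 (mod 43)


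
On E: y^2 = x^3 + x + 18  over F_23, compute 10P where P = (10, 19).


k = 10 = 1010_2 (binary, LSB first: 0101)
Double-and-add from P = (10, 19):
  bit 0 = 0: acc unchanged = O
  bit 1 = 1: acc = O + (16, 17) = (16, 17)
  bit 2 = 0: acc unchanged = (16, 17)
  bit 3 = 1: acc = (16, 17) + (8, 3) = (15, 2)

10P = (15, 2)


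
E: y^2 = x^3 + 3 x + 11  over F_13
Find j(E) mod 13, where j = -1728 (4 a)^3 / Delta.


Delta = -16(4 a^3 + 27 b^2) mod 13 = 2
-1728 * (4 a)^3 = -1728 * (4*3)^3 mod 13 = 12
j = 12 * 2^(-1) mod 13 = 6

j = 6 (mod 13)


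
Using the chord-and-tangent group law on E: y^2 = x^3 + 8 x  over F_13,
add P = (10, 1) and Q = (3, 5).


P != Q, so use the chord formula.
s = (y2 - y1) / (x2 - x1) = (4) / (6) mod 13 = 5
x3 = s^2 - x1 - x2 mod 13 = 5^2 - 10 - 3 = 12
y3 = s (x1 - x3) - y1 mod 13 = 5 * (10 - 12) - 1 = 2

P + Q = (12, 2)


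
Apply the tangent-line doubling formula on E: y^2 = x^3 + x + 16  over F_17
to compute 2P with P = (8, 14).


Doubling: s = (3 x1^2 + a) / (2 y1)
s = (3*8^2 + 1) / (2*14) mod 17 = 16
x3 = s^2 - 2 x1 mod 17 = 16^2 - 2*8 = 2
y3 = s (x1 - x3) - y1 mod 17 = 16 * (8 - 2) - 14 = 14

2P = (2, 14)


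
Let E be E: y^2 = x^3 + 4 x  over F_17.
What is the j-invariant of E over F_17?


Delta = -16(4 a^3 + 27 b^2) mod 17 = 1
-1728 * (4 a)^3 = -1728 * (4*4)^3 mod 17 = 11
j = 11 * 1^(-1) mod 17 = 11

j = 11 (mod 17)


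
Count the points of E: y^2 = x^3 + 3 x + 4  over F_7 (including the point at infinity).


For each x in F_7, count y with y^2 = x^3 + 3 x + 4 mod 7:
  x = 0: RHS = 4, y in [2, 5]  -> 2 point(s)
  x = 1: RHS = 1, y in [1, 6]  -> 2 point(s)
  x = 2: RHS = 4, y in [2, 5]  -> 2 point(s)
  x = 5: RHS = 4, y in [2, 5]  -> 2 point(s)
  x = 6: RHS = 0, y in [0]  -> 1 point(s)
Affine points: 9. Add the point at infinity: total = 10.

#E(F_7) = 10


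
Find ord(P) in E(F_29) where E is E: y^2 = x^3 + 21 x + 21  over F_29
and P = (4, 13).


Compute successive multiples of P until we hit O:
  1P = (4, 13)
  2P = (28, 17)
  3P = (22, 13)
  4P = (3, 16)
  5P = (2, 10)
  6P = (18, 24)
  7P = (27, 0)
  8P = (18, 5)
  ... (continuing to 14P)
  14P = O

ord(P) = 14


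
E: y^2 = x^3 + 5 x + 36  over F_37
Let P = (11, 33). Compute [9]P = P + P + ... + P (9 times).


k = 9 = 1001_2 (binary, LSB first: 1001)
Double-and-add from P = (11, 33):
  bit 0 = 1: acc = O + (11, 33) = (11, 33)
  bit 1 = 0: acc unchanged = (11, 33)
  bit 2 = 0: acc unchanged = (11, 33)
  bit 3 = 1: acc = (11, 33) + (0, 6) = (36, 20)

9P = (36, 20)


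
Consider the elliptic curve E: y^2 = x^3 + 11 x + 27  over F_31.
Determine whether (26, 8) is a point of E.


Check whether y^2 = x^3 + 11 x + 27 (mod 31) for (x, y) = (26, 8).
LHS: y^2 = 8^2 mod 31 = 2
RHS: x^3 + 11 x + 27 = 26^3 + 11*26 + 27 mod 31 = 2
LHS = RHS

Yes, on the curve


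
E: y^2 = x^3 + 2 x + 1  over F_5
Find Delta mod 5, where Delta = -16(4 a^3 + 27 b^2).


4 a^3 + 27 b^2 = 4*2^3 + 27*1^2 = 32 + 27 = 59
Delta = -16 * (59) = -944
Delta mod 5 = 1

Delta = 1 (mod 5)


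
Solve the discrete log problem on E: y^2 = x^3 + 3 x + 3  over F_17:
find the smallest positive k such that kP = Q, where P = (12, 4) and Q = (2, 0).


Enumerate multiples of P until we hit Q = (2, 0):
  1P = (12, 4)
  2P = (2, 0)
Match found at i = 2.

k = 2


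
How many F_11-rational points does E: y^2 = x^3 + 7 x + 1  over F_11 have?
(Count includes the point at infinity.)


For each x in F_11, count y with y^2 = x^3 + 7 x + 1 mod 11:
  x = 0: RHS = 1, y in [1, 10]  -> 2 point(s)
  x = 1: RHS = 9, y in [3, 8]  -> 2 point(s)
  x = 2: RHS = 1, y in [1, 10]  -> 2 point(s)
  x = 3: RHS = 5, y in [4, 7]  -> 2 point(s)
  x = 4: RHS = 5, y in [4, 7]  -> 2 point(s)
  x = 9: RHS = 1, y in [1, 10]  -> 2 point(s)
  x = 10: RHS = 4, y in [2, 9]  -> 2 point(s)
Affine points: 14. Add the point at infinity: total = 15.

#E(F_11) = 15


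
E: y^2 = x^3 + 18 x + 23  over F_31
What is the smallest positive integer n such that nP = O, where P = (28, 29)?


Compute successive multiples of P until we hit O:
  1P = (28, 29)
  2P = (26, 26)
  3P = (18, 17)
  4P = (10, 5)
  5P = (12, 13)
  6P = (23, 7)
  7P = (13, 6)
  8P = (29, 17)
  ... (continuing to 38P)
  38P = O

ord(P) = 38


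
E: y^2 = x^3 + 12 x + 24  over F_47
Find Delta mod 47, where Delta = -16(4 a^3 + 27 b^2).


4 a^3 + 27 b^2 = 4*12^3 + 27*24^2 = 6912 + 15552 = 22464
Delta = -16 * (22464) = -359424
Delta mod 47 = 32

Delta = 32 (mod 47)


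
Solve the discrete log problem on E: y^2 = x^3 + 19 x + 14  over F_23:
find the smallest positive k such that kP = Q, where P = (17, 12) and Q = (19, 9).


Enumerate multiples of P until we hit Q = (19, 9):
  1P = (17, 12)
  2P = (18, 22)
  3P = (19, 14)
  4P = (11, 17)
  5P = (4, 4)
  6P = (10, 10)
  7P = (5, 21)
  8P = (3, 12)
  9P = (3, 11)
  10P = (5, 2)
  11P = (10, 13)
  12P = (4, 19)
  13P = (11, 6)
  14P = (19, 9)
Match found at i = 14.

k = 14


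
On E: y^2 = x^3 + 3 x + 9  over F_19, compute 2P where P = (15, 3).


Doubling: s = (3 x1^2 + a) / (2 y1)
s = (3*15^2 + 3) / (2*3) mod 19 = 18
x3 = s^2 - 2 x1 mod 19 = 18^2 - 2*15 = 9
y3 = s (x1 - x3) - y1 mod 19 = 18 * (15 - 9) - 3 = 10

2P = (9, 10)


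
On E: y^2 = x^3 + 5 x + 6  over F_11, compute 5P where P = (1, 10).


k = 5 = 101_2 (binary, LSB first: 101)
Double-and-add from P = (1, 10):
  bit 0 = 1: acc = O + (1, 10) = (1, 10)
  bit 1 = 0: acc unchanged = (1, 10)
  bit 2 = 1: acc = (1, 10) + (3, 2) = (1, 1)

5P = (1, 1)


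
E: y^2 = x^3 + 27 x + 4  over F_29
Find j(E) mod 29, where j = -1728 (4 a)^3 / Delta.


Delta = -16(4 a^3 + 27 b^2) mod 29 = 9
-1728 * (4 a)^3 = -1728 * (4*27)^3 mod 29 = 4
j = 4 * 9^(-1) mod 29 = 23

j = 23 (mod 29)


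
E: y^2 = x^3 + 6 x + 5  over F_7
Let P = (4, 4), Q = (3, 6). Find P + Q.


P != Q, so use the chord formula.
s = (y2 - y1) / (x2 - x1) = (2) / (6) mod 7 = 5
x3 = s^2 - x1 - x2 mod 7 = 5^2 - 4 - 3 = 4
y3 = s (x1 - x3) - y1 mod 7 = 5 * (4 - 4) - 4 = 3

P + Q = (4, 3)


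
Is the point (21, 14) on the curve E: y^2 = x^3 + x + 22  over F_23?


Check whether y^2 = x^3 + 1 x + 22 (mod 23) for (x, y) = (21, 14).
LHS: y^2 = 14^2 mod 23 = 12
RHS: x^3 + 1 x + 22 = 21^3 + 1*21 + 22 mod 23 = 12
LHS = RHS

Yes, on the curve


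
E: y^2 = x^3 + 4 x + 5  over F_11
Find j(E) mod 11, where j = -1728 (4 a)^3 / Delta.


Delta = -16(4 a^3 + 27 b^2) mod 11 = 9
-1728 * (4 a)^3 = -1728 * (4*4)^3 mod 11 = 7
j = 7 * 9^(-1) mod 11 = 2

j = 2 (mod 11)


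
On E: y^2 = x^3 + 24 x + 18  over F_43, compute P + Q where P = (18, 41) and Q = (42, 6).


P != Q, so use the chord formula.
s = (y2 - y1) / (x2 - x1) = (8) / (24) mod 43 = 29
x3 = s^2 - x1 - x2 mod 43 = 29^2 - 18 - 42 = 7
y3 = s (x1 - x3) - y1 mod 43 = 29 * (18 - 7) - 41 = 20

P + Q = (7, 20)


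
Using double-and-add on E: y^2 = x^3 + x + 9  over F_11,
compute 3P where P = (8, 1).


k = 3 = 11_2 (binary, LSB first: 11)
Double-and-add from P = (8, 1):
  bit 0 = 1: acc = O + (8, 1) = (8, 1)
  bit 1 = 1: acc = (8, 1) + (4, 0) = (8, 10)

3P = (8, 10)


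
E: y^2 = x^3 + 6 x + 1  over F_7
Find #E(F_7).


For each x in F_7, count y with y^2 = x^3 + 6 x + 1 mod 7:
  x = 0: RHS = 1, y in [1, 6]  -> 2 point(s)
  x = 1: RHS = 1, y in [1, 6]  -> 2 point(s)
  x = 2: RHS = 0, y in [0]  -> 1 point(s)
  x = 3: RHS = 4, y in [2, 5]  -> 2 point(s)
  x = 5: RHS = 2, y in [3, 4]  -> 2 point(s)
  x = 6: RHS = 1, y in [1, 6]  -> 2 point(s)
Affine points: 11. Add the point at infinity: total = 12.

#E(F_7) = 12


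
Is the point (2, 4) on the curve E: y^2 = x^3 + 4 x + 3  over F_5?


Check whether y^2 = x^3 + 4 x + 3 (mod 5) for (x, y) = (2, 4).
LHS: y^2 = 4^2 mod 5 = 1
RHS: x^3 + 4 x + 3 = 2^3 + 4*2 + 3 mod 5 = 4
LHS != RHS

No, not on the curve


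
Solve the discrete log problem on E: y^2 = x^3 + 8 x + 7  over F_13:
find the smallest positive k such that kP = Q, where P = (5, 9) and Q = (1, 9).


Enumerate multiples of P until we hit Q = (1, 9):
  1P = (5, 9)
  2P = (4, 5)
  3P = (7, 9)
  4P = (1, 4)
  5P = (11, 3)
  6P = (11, 10)
  7P = (1, 9)
Match found at i = 7.

k = 7


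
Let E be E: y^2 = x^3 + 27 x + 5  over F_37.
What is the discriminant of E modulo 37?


4 a^3 + 27 b^2 = 4*27^3 + 27*5^2 = 78732 + 675 = 79407
Delta = -16 * (79407) = -1270512
Delta mod 37 = 31

Delta = 31 (mod 37)


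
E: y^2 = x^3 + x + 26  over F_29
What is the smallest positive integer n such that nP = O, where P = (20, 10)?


Compute successive multiples of P until we hit O:
  1P = (20, 10)
  2P = (23, 23)
  3P = (8, 13)
  4P = (21, 12)
  5P = (21, 17)
  6P = (8, 16)
  7P = (23, 6)
  8P = (20, 19)
  ... (continuing to 9P)
  9P = O

ord(P) = 9


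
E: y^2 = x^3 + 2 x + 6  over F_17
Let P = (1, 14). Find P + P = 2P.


Doubling: s = (3 x1^2 + a) / (2 y1)
s = (3*1^2 + 2) / (2*14) mod 17 = 2
x3 = s^2 - 2 x1 mod 17 = 2^2 - 2*1 = 2
y3 = s (x1 - x3) - y1 mod 17 = 2 * (1 - 2) - 14 = 1

2P = (2, 1)


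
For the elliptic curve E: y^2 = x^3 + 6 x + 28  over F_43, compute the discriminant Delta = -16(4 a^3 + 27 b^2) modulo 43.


4 a^3 + 27 b^2 = 4*6^3 + 27*28^2 = 864 + 21168 = 22032
Delta = -16 * (22032) = -352512
Delta mod 43 = 2

Delta = 2 (mod 43)


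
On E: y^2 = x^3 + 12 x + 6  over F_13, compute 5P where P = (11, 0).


k = 5 = 101_2 (binary, LSB first: 101)
Double-and-add from P = (11, 0):
  bit 0 = 1: acc = O + (11, 0) = (11, 0)
  bit 1 = 0: acc unchanged = (11, 0)
  bit 2 = 1: acc = (11, 0) + O = (11, 0)

5P = (11, 0)


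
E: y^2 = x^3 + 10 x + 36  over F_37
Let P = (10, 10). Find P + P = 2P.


Doubling: s = (3 x1^2 + a) / (2 y1)
s = (3*10^2 + 10) / (2*10) mod 37 = 34
x3 = s^2 - 2 x1 mod 37 = 34^2 - 2*10 = 26
y3 = s (x1 - x3) - y1 mod 37 = 34 * (10 - 26) - 10 = 1

2P = (26, 1)


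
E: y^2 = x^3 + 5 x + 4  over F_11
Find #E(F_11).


For each x in F_11, count y with y^2 = x^3 + 5 x + 4 mod 11:
  x = 0: RHS = 4, y in [2, 9]  -> 2 point(s)
  x = 2: RHS = 0, y in [0]  -> 1 point(s)
  x = 4: RHS = 0, y in [0]  -> 1 point(s)
  x = 5: RHS = 0, y in [0]  -> 1 point(s)
  x = 10: RHS = 9, y in [3, 8]  -> 2 point(s)
Affine points: 7. Add the point at infinity: total = 8.

#E(F_11) = 8


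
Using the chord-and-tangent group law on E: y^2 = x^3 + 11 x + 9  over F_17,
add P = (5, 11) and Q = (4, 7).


P != Q, so use the chord formula.
s = (y2 - y1) / (x2 - x1) = (13) / (16) mod 17 = 4
x3 = s^2 - x1 - x2 mod 17 = 4^2 - 5 - 4 = 7
y3 = s (x1 - x3) - y1 mod 17 = 4 * (5 - 7) - 11 = 15

P + Q = (7, 15)


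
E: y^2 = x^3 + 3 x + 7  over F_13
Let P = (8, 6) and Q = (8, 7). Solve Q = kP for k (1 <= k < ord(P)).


Enumerate multiples of P until we hit Q = (8, 7):
  1P = (8, 6)
  2P = (10, 7)
  3P = (5, 2)
  4P = (9, 10)
  5P = (12, 4)
  6P = (3, 11)
  7P = (3, 2)
  8P = (12, 9)
  9P = (9, 3)
  10P = (5, 11)
  11P = (10, 6)
  12P = (8, 7)
Match found at i = 12.

k = 12


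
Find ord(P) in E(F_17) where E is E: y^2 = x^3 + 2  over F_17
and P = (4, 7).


Compute successive multiples of P until we hit O:
  1P = (4, 7)
  2P = (10, 4)
  3P = (16, 16)
  4P = (5, 5)
  5P = (12, 9)
  6P = (0, 11)
  7P = (14, 3)
  8P = (8, 15)
  ... (continuing to 18P)
  18P = O

ord(P) = 18


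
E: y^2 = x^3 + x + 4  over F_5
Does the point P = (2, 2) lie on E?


Check whether y^2 = x^3 + 1 x + 4 (mod 5) for (x, y) = (2, 2).
LHS: y^2 = 2^2 mod 5 = 4
RHS: x^3 + 1 x + 4 = 2^3 + 1*2 + 4 mod 5 = 4
LHS = RHS

Yes, on the curve


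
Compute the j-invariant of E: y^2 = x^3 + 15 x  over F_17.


Delta = -16(4 a^3 + 27 b^2) mod 17 = 2
-1728 * (4 a)^3 = -1728 * (4*15)^3 mod 17 = 5
j = 5 * 2^(-1) mod 17 = 11

j = 11 (mod 17)


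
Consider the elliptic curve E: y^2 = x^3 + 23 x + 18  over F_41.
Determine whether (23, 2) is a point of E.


Check whether y^2 = x^3 + 23 x + 18 (mod 41) for (x, y) = (23, 2).
LHS: y^2 = 2^2 mod 41 = 4
RHS: x^3 + 23 x + 18 = 23^3 + 23*23 + 18 mod 41 = 4
LHS = RHS

Yes, on the curve


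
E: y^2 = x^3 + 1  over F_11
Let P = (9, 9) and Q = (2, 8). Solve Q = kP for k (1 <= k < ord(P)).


Enumerate multiples of P until we hit Q = (2, 8):
  1P = (9, 9)
  2P = (2, 3)
  3P = (5, 7)
  4P = (0, 1)
  5P = (7, 5)
  6P = (10, 0)
  7P = (7, 6)
  8P = (0, 10)
  9P = (5, 4)
  10P = (2, 8)
Match found at i = 10.

k = 10


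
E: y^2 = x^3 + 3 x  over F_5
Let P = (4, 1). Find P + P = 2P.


Doubling: s = (3 x1^2 + a) / (2 y1)
s = (3*4^2 + 3) / (2*1) mod 5 = 3
x3 = s^2 - 2 x1 mod 5 = 3^2 - 2*4 = 1
y3 = s (x1 - x3) - y1 mod 5 = 3 * (4 - 1) - 1 = 3

2P = (1, 3)


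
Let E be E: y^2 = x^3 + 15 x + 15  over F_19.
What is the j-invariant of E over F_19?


Delta = -16(4 a^3 + 27 b^2) mod 19 = 15
-1728 * (4 a)^3 = -1728 * (4*15)^3 mod 19 = 8
j = 8 * 15^(-1) mod 19 = 17

j = 17 (mod 19)


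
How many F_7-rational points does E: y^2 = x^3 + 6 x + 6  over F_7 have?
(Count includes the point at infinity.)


For each x in F_7, count y with y^2 = x^3 + 6 x + 6 mod 7:
  x = 3: RHS = 2, y in [3, 4]  -> 2 point(s)
  x = 5: RHS = 0, y in [0]  -> 1 point(s)
Affine points: 3. Add the point at infinity: total = 4.

#E(F_7) = 4


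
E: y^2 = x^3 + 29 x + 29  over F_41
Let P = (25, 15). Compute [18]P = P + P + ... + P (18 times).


k = 18 = 10010_2 (binary, LSB first: 01001)
Double-and-add from P = (25, 15):
  bit 0 = 0: acc unchanged = O
  bit 1 = 1: acc = O + (34, 37) = (34, 37)
  bit 2 = 0: acc unchanged = (34, 37)
  bit 3 = 0: acc unchanged = (34, 37)
  bit 4 = 1: acc = (34, 37) + (4, 39) = (1, 10)

18P = (1, 10)
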